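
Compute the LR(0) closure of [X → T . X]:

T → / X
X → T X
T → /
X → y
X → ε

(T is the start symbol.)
{ [T → . / X], [T → . /], [X → . T X], [X → . y], [X → .], [X → T . X] }

Start with: [X → T . X]
  [X → T . X] has the dot before X: add [X → . T X], [X → . y], [X → .]
  [X → . T X] has the dot before T: add [T → . / X], [T → . /]
No further items can be added.

CLOSURE = { [T → . / X], [T → . /], [X → . T X], [X → . y], [X → .], [X → T . X] }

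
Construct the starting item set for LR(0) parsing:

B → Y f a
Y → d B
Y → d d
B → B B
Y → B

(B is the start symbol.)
{ [B → . B B], [B → . Y f a], [B' → . B], [Y → . B], [Y → . d B], [Y → . d d] }

First, augment the grammar with B' → B
I₀ = CLOSURE({ [B' → . B] }):
  [B' → . B] has the dot before B: add [B → . Y f a], [B → . B B]
  [B → . Y f a] has the dot before Y: add [Y → . d B], [Y → . d d], [Y → . B]
No further items can be added.

I₀ = { [B → . B B], [B → . Y f a], [B' → . B], [Y → . B], [Y → . d B], [Y → . d d] }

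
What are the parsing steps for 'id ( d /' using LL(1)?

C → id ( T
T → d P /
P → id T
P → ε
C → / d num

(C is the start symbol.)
LL(1) parsing maintains a stack (initially the start symbol over $) and the input. At each step: if the stack top is a terminal, match it against the current input token; if it is a non-terminal N, replace it with the RHS of M[N, lookahead] (the unique production whose predict set contains the lookahead).

Stack is shown with the top on the left.

Stack     Input       Action
----------------------------
C $       id ( d / $  output C → id ( T
id ( T $  id ( d / $  match 'id'
( T $     ( d / $     match '('
T $       d / $       output T → d P /
d P / $   d / $       match 'd'
P / $     / $         output P → ε
/ $       / $         match '/'
$         $           accept

The string is accepted.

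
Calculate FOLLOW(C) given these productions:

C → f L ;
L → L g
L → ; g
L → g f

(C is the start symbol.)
C is the start symbol, so $ ∈ FOLLOW(C).
C does not occur on any right-hand side.

Taking the union: FOLLOW(C) = { $ }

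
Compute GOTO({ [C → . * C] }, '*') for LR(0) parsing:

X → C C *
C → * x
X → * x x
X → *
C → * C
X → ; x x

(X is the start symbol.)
GOTO(I, '*') = CLOSURE({ [A → αX.β] : [A → α.Xβ] ∈ I, X = '*' })

Items with dot before '*', with the dot advanced:
  [C → . * C] → [C → * . C]
Closure of the advanced items:
  [C → * . C] has the dot before C: add [C → . * x], [C → . * C]

GOTO = { [C → * . C], [C → . * C], [C → . * x] }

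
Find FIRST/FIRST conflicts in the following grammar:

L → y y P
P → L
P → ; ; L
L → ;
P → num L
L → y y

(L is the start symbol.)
A FIRST/FIRST conflict occurs when two productions N → α and N → β for the same non-terminal have FIRST(α) ∩ FIRST(β) ≠ ∅ (with ε ∈ FIRST of a nullable right-hand side, so two nullable alternatives also conflict).

FIRST sets of the non-terminals at (or reachable through a nullable prefix from) the front of some alternative:
  FIRST(L) = { ';', 'y' }

Productions for L:
  L → y y P: FIRST = { 'y' }
  L → ;: FIRST = { ';' }
  L → y y: FIRST = { 'y' }
Productions for P:
  P → L: FIRST = { ';', 'y' }
  P → ; ; L: FIRST = { ';' }
  P → num L: FIRST = { 'num' }

Conflict for L: L → y y P and L → y y
  Overlap: { 'y' }
Conflict for P: P → L and P → ; ; L
  Overlap: { ';' }

Answer: Yes. L → y y P / L → y y on { 'y' }; P → L / P → ';' ';' L on { ';' }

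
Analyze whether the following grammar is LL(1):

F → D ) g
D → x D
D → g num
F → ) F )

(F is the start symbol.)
Yes, the grammar is LL(1).

Relevant sets:
  FIRST(D) = { 'g', 'x' }

For F:
  PREDICT(F → D ')' g) = { 'g', 'x' }
  PREDICT(F → ')' F ')') = { ')' }
For D:
  PREDICT(D → x D) = { 'x' }
  PREDICT(D → g num) = { 'g' }

All predict sets are disjoint. The grammar IS LL(1).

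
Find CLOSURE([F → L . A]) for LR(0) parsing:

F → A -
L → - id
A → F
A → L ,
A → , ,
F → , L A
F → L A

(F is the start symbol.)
{ [A → . , ,], [A → . F], [A → . L ,], [F → . , L A], [F → . A -], [F → . L A], [F → L . A], [L → . - id] }

To compute CLOSURE, for each item [A → α.Bβ] where B is a non-terminal, add [B → .γ] for all productions B → γ; repeat for the newly added items until nothing changes.

Start with: [F → L . A]
  [F → L . A] has the dot before A: add [A → . F], [A → . L ,], [A → . , ,]
  [A → . F] has the dot before F: add [F → . A -], [F → . , L A], [F → . L A]
  [A → . L ,] has the dot before L: add [L → . - id]
No further items can be added.

CLOSURE = { [A → . , ,], [A → . F], [A → . L ,], [F → . , L A], [F → . A -], [F → . L A], [F → L . A], [L → . - id] }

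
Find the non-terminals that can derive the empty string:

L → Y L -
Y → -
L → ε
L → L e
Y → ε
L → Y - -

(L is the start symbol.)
ε-productions: L → ε, Y → ε
So L, Y are immediately nullable.
Every non-terminal is now nullable.
Nullable = { 'L', 'Y' }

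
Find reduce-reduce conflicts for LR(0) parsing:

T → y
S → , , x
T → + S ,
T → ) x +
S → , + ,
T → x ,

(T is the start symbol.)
Augment with T' → T and build the canonical LR(0) collection (I0 = CLOSURE({[T' → . T]}), then GOTO on every symbol after a dot until no new states appear). It has 16 states:
  I0: { [T → . ) x +], [T → . + S ,], [T → . x ,], [T → . y], [T' → . T] }  — shift
  I1: { [T → ) . x +] }  — shift
  I2: { [S → . , + ,], [S → . , , x], [T → + . S ,] }  — shift
  I3: { [T' → T .] }  — accept
  I4: { [T → x . ,] }  — shift
  I5: { [T → y .] }  — reduce
  I6: { [T → x , .] }  — reduce
  I7: { [S → , . + ,], [S → , . , x] }  — shift
  I8: { [T → + S . ,] }  — shift
  I9: { [T → + S , .] }  — reduce
  I10: { [S → , + . ,] }  — shift
  I11: { [S → , , . x] }  — shift
  I12: { [S → , , x .] }  — reduce
  I13: { [S → , + , .] }  — reduce
  I14: { [T → ) x . +] }  — shift
  I15: { [T → ) x + .] }  — reduce

No state contains more than one complete item.

Answer: No reduce-reduce conflicts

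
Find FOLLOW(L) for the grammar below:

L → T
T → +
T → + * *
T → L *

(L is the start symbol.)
To compute FOLLOW(L), find every occurrence of L on a right-hand side N → α L β: add FIRST(β) \ {ε}, and if β is empty or nullable also add FOLLOW(N). Iterate to a fixed point.

L is the start symbol, so $ ∈ FOLLOW(L).
In T → L *: L is followed by '*', add FIRST('*') \ {ε} = { '*' }

Taking the union: FOLLOW(L) = { $, '*' }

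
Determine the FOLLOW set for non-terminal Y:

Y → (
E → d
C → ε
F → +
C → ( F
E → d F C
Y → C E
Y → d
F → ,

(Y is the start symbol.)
{ $ }

To compute FOLLOW(Y), find every occurrence of Y on a right-hand side N → α Y β: add FIRST(β) \ {ε}, and if β is empty or nullable also add FOLLOW(N). Iterate to a fixed point.

Y is the start symbol, so $ ∈ FOLLOW(Y).
Y does not occur on any right-hand side.

Taking the union: FOLLOW(Y) = { $ }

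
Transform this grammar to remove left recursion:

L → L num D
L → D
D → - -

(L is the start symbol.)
L is directly left-recursive. The standard transformation for
  A → A α₁ | ... | A α_m | β₁ | ... | β_n
is
  A  → β₁ A' | ... | β_n A'
  A' → α₁ A' | ... | α_m A' | ε

L → D becomes L → D L'
L → L num D becomes L' → num D L'
Add L' → ε

Productions for other non-terminals are unchanged:
  D → - -

Resulting grammar:
L → D L'
L' → num D L'
L' → ε
D → - -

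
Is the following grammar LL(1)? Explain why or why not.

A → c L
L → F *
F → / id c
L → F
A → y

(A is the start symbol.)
No. Predict set conflict for L: { '/' }

Relevant sets:
  FIRST(F) = { '/' }

For A:
  PREDICT(A → c L) = { 'c' }
  PREDICT(A → y) = { 'y' }
For L:
  PREDICT(L → F '*') = { '/' }
  PREDICT(L → F) = { '/' }
F has a single production, so nothing to check there.

Conflict found: Predict set conflict for L: { '/' }
The grammar is NOT LL(1).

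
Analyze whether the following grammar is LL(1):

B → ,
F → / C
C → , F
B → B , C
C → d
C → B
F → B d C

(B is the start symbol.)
A grammar is LL(1) if for each non-terminal N with multiple productions, the predict sets of those productions are pairwise disjoint, where PREDICT(N → α) = (FIRST(α) \ {ε}) ∪ (FOLLOW(N) if α ⇒* ε).

Relevant sets:
  FIRST(B) = { ',' }

For B:
  PREDICT(B → ',') = { ',' }
  PREDICT(B → B ',' C) = { ',' }
For F:
  PREDICT(F → '/' C) = { '/' }
  PREDICT(F → B d C) = { ',' }
For C:
  PREDICT(C → ',' F) = { ',' }
  PREDICT(C → d) = { 'd' }
  PREDICT(C → B) = { ',' }

Conflict found: Predict set conflict for B: { ',' }
The grammar is NOT LL(1).

Answer: No. Predict set conflict for B: { ',' }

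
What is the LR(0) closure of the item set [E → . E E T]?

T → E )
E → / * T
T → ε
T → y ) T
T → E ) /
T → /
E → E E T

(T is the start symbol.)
To compute CLOSURE, for each item [A → α.Bβ] where B is a non-terminal, add [B → .γ] for all productions B → γ; repeat for the newly added items until nothing changes.

Start with: [E → . E E T]
  [E → . E E T] has the dot before E: add [E → . / * T]
No further items can be added.

CLOSURE = { [E → . / * T], [E → . E E T] }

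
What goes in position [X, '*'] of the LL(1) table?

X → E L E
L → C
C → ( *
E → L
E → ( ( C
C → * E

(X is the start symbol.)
To find M[X, '*'], we find productions for X where '*' is in the predict set (PREDICT(N → α) = (FIRST(α) \ {ε}) ∪ (FOLLOW(N) if α ⇒* ε)).

Relevant sets:
  FIRST(E) = { '(', '*' }

X → E L E: PREDICT = { '(', '*' }
  '*' is in predict set, so this production goes in M[X, '*']

M[X, '*'] = X → E L E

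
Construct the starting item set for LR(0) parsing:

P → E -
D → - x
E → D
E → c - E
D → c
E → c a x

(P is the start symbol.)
First, augment the grammar with P' → P
I₀ = CLOSURE({ [P' → . P] }):
  [P' → . P] has the dot before P: add [P → . E -]
  [P → . E -] has the dot before E: add [E → . D], [E → . c - E], [E → . c a x]
  [E → . D] has the dot before D: add [D → . - x], [D → . c]
No further items can be added.

I₀ = { [D → . - x], [D → . c], [E → . D], [E → . c - E], [E → . c a x], [P → . E -], [P' → . P] }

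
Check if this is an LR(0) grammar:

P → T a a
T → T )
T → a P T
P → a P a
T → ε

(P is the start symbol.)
Augment with P' → P and build the canonical LR(0) collection (I0 = CLOSURE({[P' → . P]}), then GOTO on every symbol after a dot until no new states appear). It has 12 states:
  I0: { [P → . T a a], [P → . a P a], [P' → . P], [T → . T )], [T → . a P T], [T → .] }  — shift, reduce
  I1: { [P' → P .] }  — accept
  I2: { [P → T . a a], [T → T . )] }  — shift
  I3: { [P → . T a a], [P → . a P a], [P → a . P a], [T → . T )], [T → . a P T], [T → .], [T → a . P T] }  — shift, reduce
  I4: { [P → a P . a], [T → . T )], [T → . a P T], [T → .], [T → a P . T] }  — shift, reduce
  I5: { [T → T . )], [T → a P T .] }  — shift, reduce
  I6: { [P → . T a a], [P → . a P a], [P → a P a .], [T → . T )], [T → . a P T], [T → .], [T → a . P T] }  — shift, 2 reduces
  I7: { [T → . T )], [T → . a P T], [T → .], [T → a P . T] }  — shift, reduce
  I8: { [P → . T a a], [P → . a P a], [T → . T )], [T → . a P T], [T → .], [T → a . P T] }  — shift, reduce
  I9: { [T → T ) .] }  — reduce
  I10: { [P → T a . a] }  — shift
  I11: { [P → T a a .] }  — reduce

Conflict in state I0:
  Shift-reduce conflict between [T → .] and [P → . a P a]
So the grammar is NOT LR(0).

Answer: No. Shift-reduce conflict between [T → .] and [P → . a P a]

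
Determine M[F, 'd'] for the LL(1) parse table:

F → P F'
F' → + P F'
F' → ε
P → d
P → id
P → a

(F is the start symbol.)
To find M[F, 'd'], we find productions for F where 'd' is in the predict set (PREDICT(N → α) = (FIRST(α) \ {ε}) ∪ (FOLLOW(N) if α ⇒* ε)).

Relevant sets:
  FIRST(P) = { 'a', 'd', 'id' }

F → P F': PREDICT = { 'a', 'd', 'id' }
  'd' is in predict set, so this production goes in M[F, 'd']

M[F, 'd'] = F → P F'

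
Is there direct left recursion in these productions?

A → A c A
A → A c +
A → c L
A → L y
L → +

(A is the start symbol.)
Yes, A is left-recursive

Direct left recursion occurs when N → N α for some non-terminal N (the right-hand side begins with the left-hand side itself).

A → A c A: LEFT RECURSIVE (starts with A)
A → A c +: LEFT RECURSIVE (starts with A)
A → c L: starts with c
A → L y: starts with L
L → +: starts with '+'

The grammar has direct left recursion on: A.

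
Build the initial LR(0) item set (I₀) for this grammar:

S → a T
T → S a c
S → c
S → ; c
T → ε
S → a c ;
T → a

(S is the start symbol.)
{ [S → . ; c], [S → . a T], [S → . a c ;], [S → . c], [S' → . S] }

First, augment the grammar with S' → S
I₀ = CLOSURE({ [S' → . S] }):
  [S' → . S] has the dot before S: add [S → . a T], [S → . c], [S → . ; c], [S → . a c ;]
No further items can be added.

I₀ = { [S → . ; c], [S → . a T], [S → . a c ;], [S → . c], [S' → . S] }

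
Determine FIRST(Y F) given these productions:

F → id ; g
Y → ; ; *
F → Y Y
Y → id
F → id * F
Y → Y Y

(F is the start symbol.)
FIRST sets of the non-terminals involved (from the grammar, by fixed-point iteration):
  FIRST(Y) = { ';', 'id' }

To compute FIRST(Y F), process the symbols left to right:
Symbol Y is a non-terminal. Add FIRST(Y) \ {ε} = { ';', 'id' }
Y is not nullable (ε ∉ FIRST(Y)), so stop here.
FIRST(Y F) = { ';', 'id' }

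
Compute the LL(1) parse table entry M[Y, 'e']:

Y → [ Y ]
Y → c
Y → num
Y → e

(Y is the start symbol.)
To find M[Y, 'e'], we find productions for Y where 'e' is in the predict set (PREDICT(N → α) = (FIRST(α) \ {ε}) ∪ (FOLLOW(N) if α ⇒* ε)).

Y → [ Y ]: PREDICT = { '[' }
Y → c: PREDICT = { 'c' }
Y → num: PREDICT = { 'num' }
Y → e: PREDICT = { 'e' }
  'e' is in predict set, so this production goes in M[Y, 'e']

M[Y, 'e'] = Y → e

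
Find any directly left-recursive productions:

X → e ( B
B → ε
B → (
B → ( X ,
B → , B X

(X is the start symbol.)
No direct left recursion

Direct left recursion occurs when N → N α for some non-terminal N (the right-hand side begins with the left-hand side itself).

X → e ( B: starts with e
B → ε: starts with ε
B → (: starts with '('
B → ( X ,: starts with '('
B → , B X: starts with ','

No direct left recursion found.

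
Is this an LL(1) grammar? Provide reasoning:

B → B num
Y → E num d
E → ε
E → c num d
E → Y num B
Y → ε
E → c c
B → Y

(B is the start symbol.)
No. Predict set conflict for B: { 'c', 'num' }

Relevant sets:
  FIRST(B) = { 'c', 'num', ε }
  FIRST(Y) = { 'c', 'num', ε }
  FIRST(E) = { 'c', 'num', ε }
  FOLLOW(B) = { $, 'num' }
  FOLLOW(Y) = { $, 'num' }
  FOLLOW(E) = { 'num' }

For B:
  PREDICT(B → B num) = { 'c', 'num' }
  PREDICT(B → Y) = { $, 'c', 'num' }
For Y:
  PREDICT(Y → E num d) = { 'c', 'num' }
  PREDICT(Y → ε) = { $, 'num' }
For E:
  PREDICT(E → ε) = { 'num' }
  PREDICT(E → c num d) = { 'c' }
  PREDICT(E → Y num B) = { 'c', 'num' }
  PREDICT(E → c c) = { 'c' }

Conflict found: Predict set conflict for B: { 'c', 'num' }
The grammar is NOT LL(1).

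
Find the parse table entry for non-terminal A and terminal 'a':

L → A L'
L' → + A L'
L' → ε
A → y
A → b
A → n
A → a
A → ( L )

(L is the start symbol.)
To find M[A, 'a'], we find productions for A where 'a' is in the predict set (PREDICT(N → α) = (FIRST(α) \ {ε}) ∪ (FOLLOW(N) if α ⇒* ε)).

A → y: PREDICT = { 'y' }
A → b: PREDICT = { 'b' }
A → n: PREDICT = { 'n' }
A → a: PREDICT = { 'a' }
  'a' is in predict set, so this production goes in M[A, 'a']
A → ( L ): PREDICT = { '(' }

M[A, 'a'] = A → a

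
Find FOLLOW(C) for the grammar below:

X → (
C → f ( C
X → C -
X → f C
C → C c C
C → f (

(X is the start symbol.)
To compute FOLLOW(C), find every occurrence of C on a right-hand side N → α C β: add FIRST(β) \ {ε}, and if β is empty or nullable also add FOLLOW(N). Iterate to a fixed point.

In C → f ( C: C is at the end; this adds FOLLOW(C) to itself — nothing new
In X → C -: C is followed by '-', add FIRST('-') \ {ε} = { '-' }
In X → f C: C is at the end, add FOLLOW(X)
In C → C c C: C is followed by c C, add FIRST(c C) \ {ε} = { 'c' }
In C → C c C: C is at the end; this adds FOLLOW(C) to itself — nothing new

The FOLLOW sets referred to above (computed the same way, to a fixed point):
  FOLLOW(X) = { $ }

Taking the union: FOLLOW(C) = { $, '-', 'c' }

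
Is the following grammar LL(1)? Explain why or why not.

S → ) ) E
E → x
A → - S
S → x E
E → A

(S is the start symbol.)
Yes, the grammar is LL(1).

Relevant sets:
  FIRST(A) = { '-' }

For S:
  PREDICT(S → ')' ')' E) = { ')' }
  PREDICT(S → x E) = { 'x' }
For E:
  PREDICT(E → x) = { 'x' }
  PREDICT(E → A) = { '-' }
A has a single production, so nothing to check there.

All predict sets are disjoint. The grammar IS LL(1).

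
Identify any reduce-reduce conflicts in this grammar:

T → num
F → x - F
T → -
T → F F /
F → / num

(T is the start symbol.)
No reduce-reduce conflicts

A reduce-reduce conflict occurs when an LR(0) state has two complete items [A → α .] and [B → β .] — both call for a reduction, and with no lookahead the parser cannot choose between them.

Augment with T' → T and build the canonical LR(0) collection (I0 = CLOSURE({[T' → . T]}), then GOTO on every symbol after a dot until no new states appear). It has 12 states:
  I0: { [F → . / num], [F → . x - F], [T → . -], [T → . F F /], [T → . num], [T' → . T] }  — shift
  I1: { [T → - .] }  — reduce
  I2: { [F → / . num] }  — shift
  I3: { [F → . / num], [F → . x - F], [T → F . F /] }  — shift
  I4: { [T' → T .] }  — accept
  I5: { [T → num .] }  — reduce
  I6: { [F → x . - F] }  — shift
  I7: { [F → . / num], [F → . x - F], [F → x - . F] }  — shift
  I8: { [F → x - F .] }  — reduce
  I9: { [T → F F . /] }  — shift
  I10: { [T → F F / .] }  — reduce
  I11: { [F → / num .] }  — reduce

No state contains more than one complete item.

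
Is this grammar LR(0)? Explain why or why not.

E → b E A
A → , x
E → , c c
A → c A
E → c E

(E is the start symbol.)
Augment with E' → E and build the canonical LR(0) collection (I0 = CLOSURE({[E' → . E]}), then GOTO on every symbol after a dot until no new states appear). It has 14 states:
  I0: { [E → . , c c], [E → . b E A], [E → . c E], [E' → . E] }  — shift
  I1: { [E → , . c c] }  — shift
  I2: { [E' → E .] }  — accept
  I3: { [E → . , c c], [E → . b E A], [E → . c E], [E → b . E A] }  — shift
  I4: { [E → . , c c], [E → . b E A], [E → . c E], [E → c . E] }  — shift
  I5: { [E → c E .] }  — reduce
  I6: { [A → . , x], [A → . c A], [E → b E . A] }  — shift
  I7: { [A → , . x] }  — shift
  I8: { [E → b E A .] }  — reduce
  I9: { [A → . , x], [A → . c A], [A → c . A] }  — shift
  I10: { [A → c A .] }  — reduce
  I11: { [A → , x .] }  — reduce
  I12: { [E → , c . c] }  — shift
  I13: { [E → , c c .] }  — reduce

Every state is either a pure shift/goto state or contains exactly one complete item and nothing to shift — no conflicts. The grammar is LR(0).

Answer: Yes, the grammar is LR(0)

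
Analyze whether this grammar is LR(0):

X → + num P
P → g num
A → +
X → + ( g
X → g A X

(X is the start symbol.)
A grammar is LR(0) if no state in the canonical LR(0) collection has:
  - both a shift item (dot before a terminal) and a complete item (shift-reduce conflict), or
  - two or more complete items (reduce-reduce conflict; the accept item [X' → X .] counts as a complete item here).

Augment with X' → X and build the canonical LR(0) collection (I0 = CLOSURE({[X' → . X]}), then GOTO on every symbol after a dot until no new states appear). It has 13 states:
  I0: { [X → . + ( g], [X → . + num P], [X → . g A X], [X' → . X] }  — shift
  I1: { [X → + . ( g], [X → + . num P] }  — shift
  I2: { [X' → X .] }  — accept
  I3: { [A → . +], [X → g . A X] }  — shift
  I4: { [A → + .] }  — reduce
  I5: { [X → . + ( g], [X → . + num P], [X → . g A X], [X → g A . X] }  — shift
  I6: { [X → g A X .] }  — reduce
  I7: { [X → + ( . g] }  — shift
  I8: { [P → . g num], [X → + num . P] }  — shift
  I9: { [X → + num P .] }  — reduce
  I10: { [P → g . num] }  — shift
  I11: { [P → g num .] }  — reduce
  I12: { [X → + ( g .] }  — reduce

Every state is either a pure shift/goto state or contains exactly one complete item and nothing to shift — no conflicts. The grammar is LR(0).

Answer: Yes, the grammar is LR(0)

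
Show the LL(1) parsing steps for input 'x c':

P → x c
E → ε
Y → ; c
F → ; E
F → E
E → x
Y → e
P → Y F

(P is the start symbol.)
LL(1) parsing maintains a stack (initially the start symbol over $) and the input. At each step: if the stack top is a terminal, match it against the current input token; if it is a non-terminal N, replace it with the RHS of M[N, lookahead] (the unique production whose predict set contains the lookahead).

Stack is shown with the top on the left.

Stack  Input  Action
--------------------
P $    x c $  output P → x c
x c $  x c $  match 'x'
c $    c $    match 'c'
$      $      accept

The string is accepted.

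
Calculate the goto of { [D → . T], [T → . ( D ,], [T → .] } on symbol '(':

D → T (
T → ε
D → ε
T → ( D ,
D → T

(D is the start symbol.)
{ [D → . T (], [D → . T], [D → .], [T → ( . D ,], [T → . ( D ,], [T → .] }

GOTO(I, '(') = CLOSURE({ [A → αX.β] : [A → α.Xβ] ∈ I, X = '(' })

Items with dot before '(', with the dot advanced:
  [T → . ( D ,] → [T → ( . D ,]
Closure of the advanced items:
  [T → ( . D ,] has the dot before D: add [D → . T (], [D → .], [D → . T]
  [D → . T (] has the dot before T: add [T → .], [T → . ( D ,]

GOTO = { [D → . T (], [D → . T], [D → .], [T → ( . D ,], [T → . ( D ,], [T → .] }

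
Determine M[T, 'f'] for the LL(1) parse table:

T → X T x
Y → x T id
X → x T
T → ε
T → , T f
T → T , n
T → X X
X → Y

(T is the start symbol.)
To find M[T, 'f'], we find productions for T where 'f' is in the predict set (PREDICT(N → α) = (FIRST(α) \ {ε}) ∪ (FOLLOW(N) if α ⇒* ε)).

Relevant sets:
  FIRST(X) = { 'x' }
  FIRST(T) = { ',', 'x', ε }
  FOLLOW(T) = { $, ',', 'f', 'id', 'x' }

T → X T x: PREDICT = { 'x' }
T → ε: PREDICT = { $, ',', 'f', 'id', 'x' }
  'f' is in predict set, so this production goes in M[T, 'f']
T → , T f: PREDICT = { ',' }
T → T , n: PREDICT = { ',', 'x' }
T → X X: PREDICT = { 'x' }

M[T, 'f'] = T → ε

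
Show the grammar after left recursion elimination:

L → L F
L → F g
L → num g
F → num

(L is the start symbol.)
L is directly left-recursive. The standard transformation for
  A → A α₁ | ... | A α_m | β₁ | ... | β_n
is
  A  → β₁ A' | ... | β_n A'
  A' → α₁ A' | ... | α_m A' | ε

L → F g becomes L → F g L'
L → num g becomes L → num g L'
L → L F becomes L' → F L'
Add L' → ε

Productions for other non-terminals are unchanged:
  F → num

Resulting grammar:
L → F g L'
L → num g L'
L' → F L'
L' → ε
F → num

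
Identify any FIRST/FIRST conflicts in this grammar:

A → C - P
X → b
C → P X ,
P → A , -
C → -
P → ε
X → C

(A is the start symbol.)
A FIRST/FIRST conflict occurs when two productions N → α and N → β for the same non-terminal have FIRST(α) ∩ FIRST(β) ≠ ∅ (with ε ∈ FIRST of a nullable right-hand side, so two nullable alternatives also conflict).

FIRST sets of the non-terminals at (or reachable through a nullable prefix from) the front of some alternative:
  FIRST(C) = { '-', 'b' }
  FIRST(P) = { '-', 'b', ε }
  FIRST(X) = { '-', 'b' }
  FIRST(A) = { '-', 'b' }

Productions for X:
  X → b: FIRST = { 'b' }
  X → C: FIRST = { '-', 'b' }
Productions for C:
  C → P X ,: FIRST = { '-', 'b' }
  C → -: FIRST = { '-' }
Productions for P:
  P → A , -: FIRST = { '-', 'b' }
  P → ε: FIRST = { ε }
A has only one production, so no FIRST/FIRST conflict is possible there.

Conflict for X: X → b and X → C
  Overlap: { 'b' }
Conflict for C: C → P X , and C → -
  Overlap: { '-' }

Answer: Yes. X → b / X → C on { 'b' }; C → P X ',' / C → '-' on { '-' }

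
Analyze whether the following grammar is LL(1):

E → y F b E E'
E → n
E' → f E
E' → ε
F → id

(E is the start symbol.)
Relevant sets:
  FOLLOW(E') = { $, 'f' }

For E:
  PREDICT(E → y F b E E') = { 'y' }
  PREDICT(E → n) = { 'n' }
For E':
  PREDICT(E' → f E) = { 'f' }
  PREDICT(E' → ε) = { $, 'f' }
F has a single production, so nothing to check there.

Conflict found: Predict set conflict for E': { 'f' }
The grammar is NOT LL(1).

Answer: No. Predict set conflict for E': { 'f' }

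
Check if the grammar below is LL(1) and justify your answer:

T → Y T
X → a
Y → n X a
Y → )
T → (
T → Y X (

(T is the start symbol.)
No. Predict set conflict for T: { ')', 'n' }

Relevant sets:
  FIRST(Y) = { ')', 'n' }

For T:
  PREDICT(T → Y T) = { ')', 'n' }
  PREDICT(T → '(') = { '(' }
  PREDICT(T → Y X '(') = { ')', 'n' }
For Y:
  PREDICT(Y → n X a) = { 'n' }
  PREDICT(Y → ')') = { ')' }
X has a single production, so nothing to check there.

Conflict found: Predict set conflict for T: { ')', 'n' }
The grammar is NOT LL(1).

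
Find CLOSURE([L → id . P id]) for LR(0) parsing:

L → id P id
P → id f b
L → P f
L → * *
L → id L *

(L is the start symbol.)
{ [L → id . P id], [P → . id f b] }

Start with: [L → id . P id]
  [L → id . P id] has the dot before P: add [P → . id f b]
No further items can be added.

CLOSURE = { [L → id . P id], [P → . id f b] }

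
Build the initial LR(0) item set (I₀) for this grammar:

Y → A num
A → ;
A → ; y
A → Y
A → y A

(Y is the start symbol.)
{ [A → . ; y], [A → . ;], [A → . Y], [A → . y A], [Y → . A num], [Y' → . Y] }

First, augment the grammar with Y' → Y
I₀ = CLOSURE({ [Y' → . Y] }):
  [Y' → . Y] has the dot before Y: add [Y → . A num]
  [Y → . A num] has the dot before A: add [A → . ;], [A → . ; y], [A → . Y], [A → . y A]
No further items can be added.

I₀ = { [A → . ; y], [A → . ;], [A → . Y], [A → . y A], [Y → . A num], [Y' → . Y] }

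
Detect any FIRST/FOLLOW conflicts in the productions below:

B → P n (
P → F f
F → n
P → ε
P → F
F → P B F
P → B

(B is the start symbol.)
Yes. P → F f with FOLLOW(P) on { 'n' }; P → F with FOLLOW(P) on { 'n' }; P → B with FOLLOW(P) on { 'n' }

A FIRST/FOLLOW conflict occurs when a non-terminal N has a nullable alternative N → β (β ⇒* ε) and another alternative N → α with FIRST(α) ∩ FOLLOW(N) ≠ ∅: on such a lookahead the parser cannot decide between expanding α and letting N vanish via β.

Nullable non-terminals: P.
FIRST sets used below: FIRST(F) = { 'n' }, FIRST(B) = { 'n' }

P: nullable alternative(s) P → ε; FOLLOW(P) = { 'n' }
  P → F f: FIRST \ {ε} = { 'n' } — overlaps FOLLOW(P) on { 'n' }: CONFLICT
  P → ε: FIRST \ {ε} = { } — this is the only nullable alternative, skip
  P → F: FIRST \ {ε} = { 'n' } — overlaps FOLLOW(P) on { 'n' }: CONFLICT
  P → B: FIRST \ {ε} = { 'n' } — overlaps FOLLOW(P) on { 'n' }: CONFLICT

B, F have no nullable alternative, so no FIRST/FOLLOW check is needed there.

So the grammar has 3 FIRST/FOLLOW conflicts (marked CONFLICT above).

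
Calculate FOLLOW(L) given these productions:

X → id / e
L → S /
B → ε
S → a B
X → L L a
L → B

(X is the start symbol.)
In X → L L a: L is followed by L a, add FIRST(L a) \ {ε} = { 'a' }
In X → L L a: L is followed by a, add FIRST(a) \ {ε} = { 'a' }

Taking the union: FOLLOW(L) = { 'a' }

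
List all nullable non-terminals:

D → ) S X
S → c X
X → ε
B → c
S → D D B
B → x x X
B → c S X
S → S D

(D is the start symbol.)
A non-terminal is nullable if it can derive ε (the empty string): either it has an ε-production, or it has a production whose right-hand side consists entirely of nullable non-terminals.

ε-productions: X → ε
So X is immediately nullable.
No further non-terminal can be added: every production for the remaining non-terminals contains a terminal or a non-nullable non-terminal.
Nullable = { 'X' }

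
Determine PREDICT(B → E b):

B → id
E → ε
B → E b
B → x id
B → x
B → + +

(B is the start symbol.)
{ 'b' }

PREDICT(B → E b) = (FIRST(RHS) \ {ε}) ∪ (FOLLOW(B) if ε ∈ FIRST(RHS), i.e. RHS ⇒* ε)
FIRST(E) = { ε }
FIRST(E b) = { 'b' }
ε ∉ FIRST(E b), so FOLLOW(B) is not added.
PREDICT(B → E b) = { 'b' }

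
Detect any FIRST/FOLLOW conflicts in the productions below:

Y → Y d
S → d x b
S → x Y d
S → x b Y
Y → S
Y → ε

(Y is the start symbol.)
Nullable non-terminals: Y.
FIRST sets used below: FIRST(Y) = { 'd', 'x', ε }, FIRST(S) = { 'd', 'x' }

Y: nullable alternative(s) Y → ε; FOLLOW(Y) = { $, 'd' }
  Y → Y d: FIRST \ {ε} = { 'd', 'x' } — overlaps FOLLOW(Y) on { 'd' }: CONFLICT
  Y → S: FIRST \ {ε} = { 'd', 'x' } — overlaps FOLLOW(Y) on { 'd' }: CONFLICT
  Y → ε: FIRST \ {ε} = { } — this is the only nullable alternative, skip

S has no nullable alternative, so no FIRST/FOLLOW check is needed there.

So the grammar has 2 FIRST/FOLLOW conflicts (marked CONFLICT above).

Answer: Yes. Y → Y d with FOLLOW(Y) on { 'd' }; Y → S with FOLLOW(Y) on { 'd' }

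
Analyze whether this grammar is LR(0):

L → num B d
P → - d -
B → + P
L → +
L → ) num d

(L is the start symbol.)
Augment with L' → L and build the canonical LR(0) collection (I0 = CLOSURE({[L' → . L]}), then GOTO on every symbol after a dot until no new states appear). It has 14 states:
  I0: { [L → . ) num d], [L → . +], [L → . num B d], [L' → . L] }  — shift
  I1: { [L → ) . num d] }  — shift
  I2: { [L → + .] }  — reduce
  I3: { [L' → L .] }  — accept
  I4: { [B → . + P], [L → num . B d] }  — shift
  I5: { [B → + . P], [P → . - d -] }  — shift
  I6: { [L → num B . d] }  — shift
  I7: { [L → num B d .] }  — reduce
  I8: { [P → - . d -] }  — shift
  I9: { [B → + P .] }  — reduce
  I10: { [P → - d . -] }  — shift
  I11: { [P → - d - .] }  — reduce
  I12: { [L → ) num . d] }  — shift
  I13: { [L → ) num d .] }  — reduce

Every state is either a pure shift/goto state or contains exactly one complete item and nothing to shift — no conflicts. The grammar is LR(0).

Answer: Yes, the grammar is LR(0)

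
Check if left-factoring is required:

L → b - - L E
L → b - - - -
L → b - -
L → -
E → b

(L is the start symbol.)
Left-factoring is needed when two productions for the same non-terminal
share a common prefix on the right-hand side.

Productions for L:
  L → b - - L E
  L → b - - - -
  L → b - -
  L → -

Found common prefix 'b - -' in productions for L

Answer: Yes, L has productions with common prefix 'b - -'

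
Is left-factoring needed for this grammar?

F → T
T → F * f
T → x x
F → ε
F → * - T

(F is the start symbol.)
No, left-factoring is not needed

Left-factoring is needed when two productions for the same non-terminal
share a common prefix on the right-hand side.

Productions for F:
  F → T
  F → ε
  F → * - T
Productions for T:
  T → F * f
  T → x x

No common prefixes found.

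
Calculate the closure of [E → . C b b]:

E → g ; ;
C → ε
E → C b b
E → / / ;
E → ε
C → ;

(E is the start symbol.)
To compute CLOSURE, for each item [A → α.Bβ] where B is a non-terminal, add [B → .γ] for all productions B → γ; repeat for the newly added items until nothing changes.

Start with: [E → . C b b]
  [E → . C b b] has the dot before C: add [C → .], [C → . ;]
No further items can be added.

CLOSURE = { [C → . ;], [C → .], [E → . C b b] }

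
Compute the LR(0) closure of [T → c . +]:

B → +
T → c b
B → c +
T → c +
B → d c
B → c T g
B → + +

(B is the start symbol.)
{ [T → c . +] }

To compute CLOSURE, for each item [A → α.Bβ] where B is a non-terminal, add [B → .γ] for all productions B → γ; repeat for the newly added items until nothing changes.

Start with: [T → c . +]
The dot precedes the terminal '+', so nothing is added.

CLOSURE = { [T → c . +] }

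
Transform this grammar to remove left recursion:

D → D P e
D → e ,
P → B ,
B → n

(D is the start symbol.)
D is directly left-recursive. The standard transformation for
  A → A α₁ | ... | A α_m | β₁ | ... | β_n
is
  A  → β₁ A' | ... | β_n A'
  A' → α₁ A' | ... | α_m A' | ε

D → e , becomes D → e , D'
D → D P e becomes D' → P e D'
Add D' → ε

Productions for other non-terminals are unchanged:
  P → B ,
  B → n

Resulting grammar:
D → e , D'
D' → P e D'
D' → ε
P → B ,
B → n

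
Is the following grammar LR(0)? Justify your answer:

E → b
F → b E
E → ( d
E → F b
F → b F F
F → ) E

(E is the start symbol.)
A grammar is LR(0) if no state in the canonical LR(0) collection has:
  - both a shift item (dot before a terminal) and a complete item (shift-reduce conflict), or
  - two or more complete items (reduce-reduce conflict; the accept item [E' → E .] counts as a complete item here).

Augment with E' → E and build the canonical LR(0) collection (I0 = CLOSURE({[E' → . E]}), then GOTO on every symbol after a dot until no new states appear). It has 13 states:
  I0: { [E → . ( d], [E → . F b], [E → . b], [E' → . E], [F → . ) E], [F → . b E], [F → . b F F] }  — shift
  I1: { [E → ( . d] }  — shift
  I2: { [E → . ( d], [E → . F b], [E → . b], [F → ) . E], [F → . ) E], [F → . b E], [F → . b F F] }  — shift
  I3: { [E' → E .] }  — accept
  I4: { [E → F . b] }  — shift
  I5: { [E → . ( d], [E → . F b], [E → . b], [E → b .], [F → . ) E], [F → . b E], [F → . b F F], [F → b . E], [F → b . F F] }  — shift, reduce
  I6: { [F → b E .] }  — reduce
  I7: { [E → F . b], [F → . ) E], [F → . b E], [F → . b F F], [F → b F . F] }  — shift
  I8: { [F → b F F .] }  — reduce
  I9: { [E → . ( d], [E → . F b], [E → . b], [E → F b .], [F → . ) E], [F → . b E], [F → . b F F], [F → b . E], [F → b . F F] }  — shift, reduce
  I10: { [E → F b .] }  — reduce
  I11: { [F → ) E .] }  — reduce
  I12: { [E → ( d .] }  — reduce

Conflict in state I5:
  Shift-reduce conflict between [E → b .] and [E → . ( d]
So the grammar is NOT LR(0).

Answer: No. Shift-reduce conflict between [E → b .] and [E → . ( d]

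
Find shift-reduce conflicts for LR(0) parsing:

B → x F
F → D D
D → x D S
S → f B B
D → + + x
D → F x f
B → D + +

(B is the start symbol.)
Augment with B' → B and build the canonical LR(0) collection (I0 = CLOSURE({[B' → . B]}), then GOTO on every symbol after a dot until no new states appear). It has 20 states:
  I0: { [B → . D + +], [B → . x F], [B' → . B], [D → . + + x], [D → . F x f], [D → . x D S], [F → . D D] }  — shift
  I1: { [D → + . + x] }  — shift
  I2: { [B' → B .] }  — accept
  I3: { [B → D . + +], [D → . + + x], [D → . F x f], [D → . x D S], [F → . D D], [F → D . D] }  — shift
  I4: { [D → F . x f] }  — shift
  I5: { [B → x . F], [D → . + + x], [D → . F x f], [D → . x D S], [D → x . D S], [F → . D D] }  — shift
  I6: { [D → . + + x], [D → . F x f], [D → . x D S], [D → x D . S], [F → . D D], [F → D . D], [S → . f B B] }  — shift
  I7: { [B → x F .], [D → F . x f] }  — shift, reduce
  I8: { [D → . + + x], [D → . F x f], [D → . x D S], [D → x . D S], [F → . D D] }  — shift
  I9: { [D → F x . f] }  — shift
  I10: { [D → F x f .] }  — reduce
  I11: { [D → . + + x], [D → . F x f], [D → . x D S], [F → . D D], [F → D . D], [F → D D .] }  — shift, reduce
  I12: { [D → x D S .] }  — reduce
  I13: { [B → . D + +], [B → . x F], [D → . + + x], [D → . F x f], [D → . x D S], [F → . D D], [S → f . B B] }  — shift
  I14: { [B → . D + +], [B → . x F], [D → . + + x], [D → . F x f], [D → . x D S], [F → . D D], [S → f B . B] }  — shift
  I15: { [S → f B B .] }  — reduce
  I16: { [B → D + . +], [D → + . + x] }  — shift
  I17: { [B → D + + .], [D → + + . x] }  — shift, reduce
  I18: { [D → + + x .] }  — reduce
  I19: { [D → + + . x] }  — shift

I7 contains reduce item [B → x F .] and shift item [D → F . x f] — shift-reduce conflict.
I11 contains reduce item [F → D D .] and shift items [D → . + + x], [D → . x D S] — shift-reduce conflict.
I17 contains reduce item [B → D + + .] and shift item [D → + + . x] — shift-reduce conflict.

Answer: Yes — I7: [B → x F .] vs [D → F . x f]; I11: [F → D D .] vs [D → . + + x]; I17: [B → D + + .] vs [D → + + . x]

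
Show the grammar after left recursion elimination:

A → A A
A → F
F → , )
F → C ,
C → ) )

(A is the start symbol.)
A → F A'
A' → A A'
A' → ε
F → , )
F → C ,
C → ) )

A is directly left-recursive. The standard transformation for
  A → A α₁ | ... | A α_m | β₁ | ... | β_n
is
  A  → β₁ A' | ... | β_n A'
  A' → α₁ A' | ... | α_m A' | ε

A → F becomes A → F A'
A → A A becomes A' → A A'
Add A' → ε

Productions for other non-terminals are unchanged:
  F → , )
  F → C ,
  C → ) )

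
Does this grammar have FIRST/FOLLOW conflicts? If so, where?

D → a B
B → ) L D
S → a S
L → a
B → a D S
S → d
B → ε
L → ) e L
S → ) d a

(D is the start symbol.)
Nullable non-terminals: B.

B: nullable alternative(s) B → ε; FOLLOW(B) = { $, ')', 'a', 'd' }
  B → ) L D: FIRST \ {ε} = { ')' } — overlaps FOLLOW(B) on { ')' }: CONFLICT
  B → a D S: FIRST \ {ε} = { 'a' } — overlaps FOLLOW(B) on { 'a' }: CONFLICT
  B → ε: FIRST \ {ε} = { } — this is the only nullable alternative, skip

D, L, S have no nullable alternative, so no FIRST/FOLLOW check is needed there.

So the grammar has 2 FIRST/FOLLOW conflicts (marked CONFLICT above).

Answer: Yes. B → ')' L D with FOLLOW(B) on { ')' }; B → a D S with FOLLOW(B) on { 'a' }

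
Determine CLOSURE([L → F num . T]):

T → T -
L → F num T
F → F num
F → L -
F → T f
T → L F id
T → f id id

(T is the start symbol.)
Start with: [L → F num . T]
  [L → F num . T] has the dot before T: add [T → . T -], [T → . L F id], [T → . f id id]
  [T → . L F id] has the dot before L: add [L → . F num T]
  [L → . F num T] has the dot before F: add [F → . F num], [F → . L -], [F → . T f]
No further items can be added.

CLOSURE = { [F → . F num], [F → . L -], [F → . T f], [L → . F num T], [L → F num . T], [T → . L F id], [T → . T -], [T → . f id id] }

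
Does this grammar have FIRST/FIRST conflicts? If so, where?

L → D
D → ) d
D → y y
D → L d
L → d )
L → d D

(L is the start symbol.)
Yes. L → D / L → d ')' on { 'd' }; L → D / L → d D on { 'd' }; L → d ')' / L → d D on { 'd' }; D → ')' d / D → L d on { ')' }; D → y y / D → L d on { 'y' }

A FIRST/FIRST conflict occurs when two productions N → α and N → β for the same non-terminal have FIRST(α) ∩ FIRST(β) ≠ ∅ (with ε ∈ FIRST of a nullable right-hand side, so two nullable alternatives also conflict).

FIRST sets of the non-terminals at (or reachable through a nullable prefix from) the front of some alternative:
  FIRST(D) = { ')', 'd', 'y' }
  FIRST(L) = { ')', 'd', 'y' }

Productions for L:
  L → D: FIRST = { ')', 'd', 'y' }
  L → d ): FIRST = { 'd' }
  L → d D: FIRST = { 'd' }
Productions for D:
  D → ) d: FIRST = { ')' }
  D → y y: FIRST = { 'y' }
  D → L d: FIRST = { ')', 'd', 'y' }

Conflict for L: L → D and L → d )
  Overlap: { 'd' }
Conflict for L: L → D and L → d D
  Overlap: { 'd' }
Conflict for L: L → d ) and L → d D
  Overlap: { 'd' }
Conflict for D: D → ) d and D → L d
  Overlap: { ')' }
Conflict for D: D → y y and D → L d
  Overlap: { 'y' }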